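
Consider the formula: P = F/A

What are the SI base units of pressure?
Units of each symbol in P = F/A:
  F (force): kg·m/s²
  A (area): m²  → in the denominator, contributes 1/m²

Multiplying the contributions: [kg·m/s²] · [1/m²]
Adding exponents of each base unit: kg: 1, m: -1, s: -2
SI base units of pressure: kg/(m·s²)

Answer: kg/(m·s²)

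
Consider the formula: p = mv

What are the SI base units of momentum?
Units of each symbol in p = mv:
  m (mass): kg
  v (velocity): m/s

Multiplying the contributions: [kg] · [m/s]
Adding exponents of each base unit: kg: 1, m: 1, s: -1
SI base units of momentum: kg·m/s

Answer: kg·m/s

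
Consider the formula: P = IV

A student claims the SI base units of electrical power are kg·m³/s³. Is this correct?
Units of each symbol in P = IV:
  I (current): A
  V (voltage, in volts): kg·m²/(s³·A)

Multiplying the contributions: [A] · [kg·m²/(s³·A)]
Adding exponents of each base unit: kg: 1, m: 2, s: -3
SI base units of electrical power: kg·m²/s³

The claimed units kg·m³/s³ (exponents kg: 1, m: 3, s: -3) do not match the derived units kg·m²/s³ (exponents kg: 1, m: 2, s: -3), so the claim is incorrect.

Answer: No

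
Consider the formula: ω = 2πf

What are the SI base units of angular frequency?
Units of each symbol in ω = 2πf:
  f (frequency): 1/s
  The factor 2π is dimensionless.

Multiplying the contributions: [1/s]
Adding exponents of each base unit: s: -1
SI base units of angular frequency: 1/s

Answer: 1/s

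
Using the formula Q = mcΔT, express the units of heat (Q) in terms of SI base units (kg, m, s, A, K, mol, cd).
Units of each symbol in Q = mcΔT:
  m (mass): kg
  c (specific heat capacity, in J/(kg·K)): m²/(s²·K)
  ΔT (temperature change): K

Multiplying the contributions: [kg] · [m²/(s²·K)] · [K]
Adding exponents of each base unit: kg: 1, m: 2, s: -2
SI base units of heat: kg·m²/s²

Answer: kg·m²/s²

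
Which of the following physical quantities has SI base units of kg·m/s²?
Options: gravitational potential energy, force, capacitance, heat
Checking the SI base units of each option:
  gravitational potential energy (U = -GMm/r): kg·m²/s²  ✗
  force (F = ma): kg·m/s²  ✓ matches
  capacitance (C = Q/V): s⁴·A²/(kg·m²)  ✗
  heat (Q = mcΔT): kg·m²/s²  ✗

Only force has units kg·m/s².

Answer: force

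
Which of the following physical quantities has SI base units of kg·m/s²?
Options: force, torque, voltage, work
Checking the SI base units of each option:
  force (F = ma): kg·m/s²  ✓ matches
  torque (τ = Fr): kg·m²/s²  ✗
  voltage (V = IR): kg·m²/(s³·A)  ✗
  work (W = Fd): kg·m²/s²  ✗

Only force has units kg·m/s².

Answer: force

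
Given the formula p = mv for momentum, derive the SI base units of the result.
Units of each symbol in p = mv:
  m (mass): kg
  v (velocity): m/s

Multiplying the contributions: [kg] · [m/s]
Adding exponents of each base unit: kg: 1, m: 1, s: -1
SI base units of momentum: kg·m/s

Answer: kg·m/s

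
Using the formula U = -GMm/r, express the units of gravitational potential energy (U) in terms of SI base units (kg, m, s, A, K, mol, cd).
Units of each symbol in U = -GMm/r:
  G (gravitational constant): m³/(kg·s²)
  M (mass): kg
  m (mass): kg
  r (distance): m  → in the denominator, contributes 1/m
  The minus sign does not affect the units.

Multiplying the contributions: [m³/(kg·s²)] · [kg] · [kg] · [1/m]
Adding exponents of each base unit: kg: 1, m: 2, s: -2
SI base units of gravitational potential energy: kg·m²/s²

Answer: kg·m²/s²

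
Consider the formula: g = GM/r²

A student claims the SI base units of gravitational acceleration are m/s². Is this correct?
Units of each symbol in g = GM/r²:
  G (gravitational constant): m³/(kg·s²)
  M (mass): kg
  r (distance): m  → to the power 2 in the denominator, contributes 1/m²

Multiplying the contributions: [m³/(kg·s²)] · [kg] · [1/m²]
Adding exponents of each base unit: m: 1, s: -2
SI base units of gravitational acceleration: m/s²

The claimed units m/s² match the derived units, so the claim is correct.

Answer: Yes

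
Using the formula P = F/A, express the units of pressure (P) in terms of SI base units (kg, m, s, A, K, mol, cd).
Units of each symbol in P = F/A:
  F (force): kg·m/s²
  A (area): m²  → in the denominator, contributes 1/m²

Multiplying the contributions: [kg·m/s²] · [1/m²]
Adding exponents of each base unit: kg: 1, m: -1, s: -2
SI base units of pressure: kg/(m·s²)

Answer: kg/(m·s²)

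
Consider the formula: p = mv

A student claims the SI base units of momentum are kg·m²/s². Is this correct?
Units of each symbol in p = mv:
  m (mass): kg
  v (velocity): m/s

Multiplying the contributions: [kg] · [m/s]
Adding exponents of each base unit: kg: 1, m: 1, s: -1
SI base units of momentum: kg·m/s

The claimed units kg·m²/s² (exponents kg: 1, m: 2, s: -2) do not match the derived units kg·m/s (exponents kg: 1, m: 1, s: -1), so the claim is incorrect.

Answer: No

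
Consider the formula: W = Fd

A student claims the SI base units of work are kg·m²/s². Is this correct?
Units of each symbol in W = Fd:
  F (force): kg·m/s²
  d (displacement): m

Multiplying the contributions: [kg·m/s²] · [m]
Adding exponents of each base unit: kg: 1, m: 2, s: -2
SI base units of work: kg·m²/s²

The claimed units kg·m²/s² match the derived units, so the claim is correct.

Answer: Yes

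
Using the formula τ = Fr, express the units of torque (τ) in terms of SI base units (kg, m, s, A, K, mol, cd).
Units of each symbol in τ = Fr:
  F (force): kg·m/s²
  r (lever arm): m

Multiplying the contributions: [kg·m/s²] · [m]
Adding exponents of each base unit: kg: 1, m: 2, s: -2
SI base units of torque: kg·m²/s²

Answer: kg·m²/s²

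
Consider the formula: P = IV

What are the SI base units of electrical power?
Units of each symbol in P = IV:
  I (current): A
  V (voltage, in volts): kg·m²/(s³·A)

Multiplying the contributions: [A] · [kg·m²/(s³·A)]
Adding exponents of each base unit: kg: 1, m: 2, s: -3
SI base units of electrical power: kg·m²/s³

Answer: kg·m²/s³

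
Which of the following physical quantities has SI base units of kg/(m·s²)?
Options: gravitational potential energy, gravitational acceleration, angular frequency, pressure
Checking the SI base units of each option:
  gravitational potential energy (U = -GMm/r): kg·m²/s²  ✗
  gravitational acceleration (g = GM/r²): m/s²  ✗
  angular frequency (ω = 2πf): 1/s  ✗
  pressure (P = F/A): kg/(m·s²)  ✓ matches

Only pressure has units kg/(m·s²).

Answer: pressure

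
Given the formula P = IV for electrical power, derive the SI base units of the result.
Units of each symbol in P = IV:
  I (current): A
  V (voltage, in volts): kg·m²/(s³·A)

Multiplying the contributions: [A] · [kg·m²/(s³·A)]
Adding exponents of each base unit: kg: 1, m: 2, s: -3
SI base units of electrical power: kg·m²/s³

Answer: kg·m²/s³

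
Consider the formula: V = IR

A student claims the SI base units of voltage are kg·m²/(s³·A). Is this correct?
Units of each symbol in V = IR:
  I (current): A
  R (resistance, in ohms): kg·m²/(s³·A²)

Multiplying the contributions: [A] · [kg·m²/(s³·A²)]
Adding exponents of each base unit: kg: 1, m: 2, s: -3, A: -1
SI base units of voltage: kg·m²/(s³·A)

The claimed units kg·m²/(s³·A) match the derived units, so the claim is correct.

Answer: Yes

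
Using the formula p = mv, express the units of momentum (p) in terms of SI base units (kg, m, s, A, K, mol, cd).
Units of each symbol in p = mv:
  m (mass): kg
  v (velocity): m/s

Multiplying the contributions: [kg] · [m/s]
Adding exponents of each base unit: kg: 1, m: 1, s: -1
SI base units of momentum: kg·m/s

Answer: kg·m/s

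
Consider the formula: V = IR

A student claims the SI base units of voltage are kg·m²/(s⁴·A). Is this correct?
Units of each symbol in V = IR:
  I (current): A
  R (resistance, in ohms): kg·m²/(s³·A²)

Multiplying the contributions: [A] · [kg·m²/(s³·A²)]
Adding exponents of each base unit: kg: 1, m: 2, s: -3, A: -1
SI base units of voltage: kg·m²/(s³·A)

The claimed units kg·m²/(s⁴·A) (exponents kg: 1, m: 2, s: -4, A: -1) do not match the derived units kg·m²/(s³·A) (exponents kg: 1, m: 2, s: -3, A: -1), so the claim is incorrect.

Answer: No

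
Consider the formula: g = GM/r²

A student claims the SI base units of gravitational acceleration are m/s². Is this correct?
Units of each symbol in g = GM/r²:
  G (gravitational constant): m³/(kg·s²)
  M (mass): kg
  r (distance): m  → to the power 2 in the denominator, contributes 1/m²

Multiplying the contributions: [m³/(kg·s²)] · [kg] · [1/m²]
Adding exponents of each base unit: m: 1, s: -2
SI base units of gravitational acceleration: m/s²

The claimed units m/s² match the derived units, so the claim is correct.

Answer: Yes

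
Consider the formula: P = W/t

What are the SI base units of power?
Units of each symbol in P = W/t:
  W (work): kg·m²/s²
  t (time): s  → in the denominator, contributes 1/s

Multiplying the contributions: [kg·m²/s²] · [1/s]
Adding exponents of each base unit: kg: 1, m: 2, s: -3
SI base units of power: kg·m²/s³

Answer: kg·m²/s³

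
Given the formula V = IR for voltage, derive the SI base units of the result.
Units of each symbol in V = IR:
  I (current): A
  R (resistance, in ohms): kg·m²/(s³·A²)

Multiplying the contributions: [A] · [kg·m²/(s³·A²)]
Adding exponents of each base unit: kg: 1, m: 2, s: -3, A: -1
SI base units of voltage: kg·m²/(s³·A)

Answer: kg·m²/(s³·A)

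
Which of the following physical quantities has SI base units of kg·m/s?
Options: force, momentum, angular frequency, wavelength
Checking the SI base units of each option:
  force (F = ma): kg·m/s²  ✗
  momentum (p = mv): kg·m/s  ✓ matches
  angular frequency (ω = 2πf): 1/s  ✗
  wavelength (λ = v/f): m  ✗

Only momentum has units kg·m/s.

Answer: momentum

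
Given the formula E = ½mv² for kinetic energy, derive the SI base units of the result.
Units of each symbol in E = ½mv²:
  m (mass): kg
  v (speed): m/s  → to the power 2, contributes m²/s²
  The factor ½ is dimensionless.

Multiplying the contributions: [kg] · [m²/s²]
Adding exponents of each base unit: kg: 1, m: 2, s: -2
SI base units of kinetic energy: kg·m²/s²

Answer: kg·m²/s²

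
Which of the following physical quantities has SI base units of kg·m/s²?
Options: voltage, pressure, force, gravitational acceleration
Checking the SI base units of each option:
  voltage (V = IR): kg·m²/(s³·A)  ✗
  pressure (P = F/A): kg/(m·s²)  ✗
  force (F = ma): kg·m/s²  ✓ matches
  gravitational acceleration (g = GM/r²): m/s²  ✗

Only force has units kg·m/s².

Answer: force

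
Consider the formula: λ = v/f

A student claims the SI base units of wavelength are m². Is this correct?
Units of each symbol in λ = v/f:
  v (wave speed): m/s
  f (frequency): 1/s  → in the denominator, contributes s

Multiplying the contributions: [m/s] · [s]
Adding exponents of each base unit: m: 1
SI base units of wavelength: m

The claimed units m² (exponents m: 2) do not match the derived units m (exponents m: 1), so the claim is incorrect.

Answer: No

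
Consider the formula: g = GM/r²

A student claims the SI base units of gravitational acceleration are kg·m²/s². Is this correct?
Units of each symbol in g = GM/r²:
  G (gravitational constant): m³/(kg·s²)
  M (mass): kg
  r (distance): m  → to the power 2 in the denominator, contributes 1/m²

Multiplying the contributions: [m³/(kg·s²)] · [kg] · [1/m²]
Adding exponents of each base unit: m: 1, s: -2
SI base units of gravitational acceleration: m/s²

The claimed units kg·m²/s² (exponents kg: 1, m: 2, s: -2) do not match the derived units m/s² (exponents m: 1, s: -2), so the claim is incorrect.

Answer: No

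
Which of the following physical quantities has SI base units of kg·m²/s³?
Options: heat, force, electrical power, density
Checking the SI base units of each option:
  heat (Q = mcΔT): kg·m²/s²  ✗
  force (F = ma): kg·m/s²  ✗
  electrical power (P = IV): kg·m²/s³  ✓ matches
  density (ρ = m/V): kg/m³  ✗

Only electrical power has units kg·m²/s³.

Answer: electrical power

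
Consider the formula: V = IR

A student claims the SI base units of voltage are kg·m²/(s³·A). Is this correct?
Units of each symbol in V = IR:
  I (current): A
  R (resistance, in ohms): kg·m²/(s³·A²)

Multiplying the contributions: [A] · [kg·m²/(s³·A²)]
Adding exponents of each base unit: kg: 1, m: 2, s: -3, A: -1
SI base units of voltage: kg·m²/(s³·A)

The claimed units kg·m²/(s³·A) match the derived units, so the claim is correct.

Answer: Yes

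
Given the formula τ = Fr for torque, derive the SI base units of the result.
Units of each symbol in τ = Fr:
  F (force): kg·m/s²
  r (lever arm): m

Multiplying the contributions: [kg·m/s²] · [m]
Adding exponents of each base unit: kg: 1, m: 2, s: -2
SI base units of torque: kg·m²/s²

Answer: kg·m²/s²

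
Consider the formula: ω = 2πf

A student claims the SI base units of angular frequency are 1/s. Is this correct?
Units of each symbol in ω = 2πf:
  f (frequency): 1/s
  The factor 2π is dimensionless.

Multiplying the contributions: [1/s]
Adding exponents of each base unit: s: -1
SI base units of angular frequency: 1/s

The claimed units 1/s match the derived units, so the claim is correct.

Answer: Yes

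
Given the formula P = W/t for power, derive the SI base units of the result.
Units of each symbol in P = W/t:
  W (work): kg·m²/s²
  t (time): s  → in the denominator, contributes 1/s

Multiplying the contributions: [kg·m²/s²] · [1/s]
Adding exponents of each base unit: kg: 1, m: 2, s: -3
SI base units of power: kg·m²/s³

Answer: kg·m²/s³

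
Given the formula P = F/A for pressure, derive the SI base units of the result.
Units of each symbol in P = F/A:
  F (force): kg·m/s²
  A (area): m²  → in the denominator, contributes 1/m²

Multiplying the contributions: [kg·m/s²] · [1/m²]
Adding exponents of each base unit: kg: 1, m: -1, s: -2
SI base units of pressure: kg/(m·s²)

Answer: kg/(m·s²)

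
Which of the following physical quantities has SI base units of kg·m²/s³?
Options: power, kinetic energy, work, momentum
Checking the SI base units of each option:
  power (P = W/t): kg·m²/s³  ✓ matches
  kinetic energy (E = ½mv²): kg·m²/s²  ✗
  work (W = Fd): kg·m²/s²  ✗
  momentum (p = mv): kg·m/s  ✗

Only power has units kg·m²/s³.

Answer: power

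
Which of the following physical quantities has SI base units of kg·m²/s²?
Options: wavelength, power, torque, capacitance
Checking the SI base units of each option:
  wavelength (λ = v/f): m  ✗
  power (P = W/t): kg·m²/s³  ✗
  torque (τ = Fr): kg·m²/s²  ✓ matches
  capacitance (C = Q/V): s⁴·A²/(kg·m²)  ✗

Only torque has units kg·m²/s².

Answer: torque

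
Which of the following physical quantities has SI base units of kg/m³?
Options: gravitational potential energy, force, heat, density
Checking the SI base units of each option:
  gravitational potential energy (U = -GMm/r): kg·m²/s²  ✗
  force (F = ma): kg·m/s²  ✗
  heat (Q = mcΔT): kg·m²/s²  ✗
  density (ρ = m/V): kg/m³  ✓ matches

Only density has units kg/m³.

Answer: density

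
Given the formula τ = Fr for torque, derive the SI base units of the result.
Units of each symbol in τ = Fr:
  F (force): kg·m/s²
  r (lever arm): m

Multiplying the contributions: [kg·m/s²] · [m]
Adding exponents of each base unit: kg: 1, m: 2, s: -2
SI base units of torque: kg·m²/s²

Answer: kg·m²/s²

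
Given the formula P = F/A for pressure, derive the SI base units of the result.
Units of each symbol in P = F/A:
  F (force): kg·m/s²
  A (area): m²  → in the denominator, contributes 1/m²

Multiplying the contributions: [kg·m/s²] · [1/m²]
Adding exponents of each base unit: kg: 1, m: -1, s: -2
SI base units of pressure: kg/(m·s²)

Answer: kg/(m·s²)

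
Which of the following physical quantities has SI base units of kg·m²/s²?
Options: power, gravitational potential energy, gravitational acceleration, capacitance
Checking the SI base units of each option:
  power (P = W/t): kg·m²/s³  ✗
  gravitational potential energy (U = -GMm/r): kg·m²/s²  ✓ matches
  gravitational acceleration (g = GM/r²): m/s²  ✗
  capacitance (C = Q/V): s⁴·A²/(kg·m²)  ✗

Only gravitational potential energy has units kg·m²/s².

Answer: gravitational potential energy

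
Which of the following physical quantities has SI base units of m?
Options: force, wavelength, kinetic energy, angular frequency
Checking the SI base units of each option:
  force (F = ma): kg·m/s²  ✗
  wavelength (λ = v/f): m  ✓ matches
  kinetic energy (E = ½mv²): kg·m²/s²  ✗
  angular frequency (ω = 2πf): 1/s  ✗

Only wavelength has units m.

Answer: wavelength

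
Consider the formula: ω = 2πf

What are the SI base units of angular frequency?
Units of each symbol in ω = 2πf:
  f (frequency): 1/s
  The factor 2π is dimensionless.

Multiplying the contributions: [1/s]
Adding exponents of each base unit: s: -1
SI base units of angular frequency: 1/s

Answer: 1/s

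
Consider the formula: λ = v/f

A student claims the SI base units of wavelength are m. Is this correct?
Units of each symbol in λ = v/f:
  v (wave speed): m/s
  f (frequency): 1/s  → in the denominator, contributes s

Multiplying the contributions: [m/s] · [s]
Adding exponents of each base unit: m: 1
SI base units of wavelength: m

The claimed units m match the derived units, so the claim is correct.

Answer: Yes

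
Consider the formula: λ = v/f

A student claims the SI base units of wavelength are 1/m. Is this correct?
Units of each symbol in λ = v/f:
  v (wave speed): m/s
  f (frequency): 1/s  → in the denominator, contributes s

Multiplying the contributions: [m/s] · [s]
Adding exponents of each base unit: m: 1
SI base units of wavelength: m

The claimed units 1/m (exponents m: -1) do not match the derived units m (exponents m: 1), so the claim is incorrect.

Answer: No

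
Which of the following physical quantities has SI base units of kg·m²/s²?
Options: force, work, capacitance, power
Checking the SI base units of each option:
  force (F = ma): kg·m/s²  ✗
  work (W = Fd): kg·m²/s²  ✓ matches
  capacitance (C = Q/V): s⁴·A²/(kg·m²)  ✗
  power (P = W/t): kg·m²/s³  ✗

Only work has units kg·m²/s².

Answer: work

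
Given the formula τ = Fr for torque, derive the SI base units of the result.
Units of each symbol in τ = Fr:
  F (force): kg·m/s²
  r (lever arm): m

Multiplying the contributions: [kg·m/s²] · [m]
Adding exponents of each base unit: kg: 1, m: 2, s: -2
SI base units of torque: kg·m²/s²

Answer: kg·m²/s²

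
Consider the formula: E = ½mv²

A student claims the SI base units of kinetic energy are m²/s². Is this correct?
Units of each symbol in E = ½mv²:
  m (mass): kg
  v (speed): m/s  → to the power 2, contributes m²/s²
  The factor ½ is dimensionless.

Multiplying the contributions: [kg] · [m²/s²]
Adding exponents of each base unit: kg: 1, m: 2, s: -2
SI base units of kinetic energy: kg·m²/s²

The claimed units m²/s² (exponents m: 2, s: -2) do not match the derived units kg·m²/s² (exponents kg: 1, m: 2, s: -2), so the claim is incorrect.

Answer: No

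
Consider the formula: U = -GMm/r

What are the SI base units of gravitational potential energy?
Units of each symbol in U = -GMm/r:
  G (gravitational constant): m³/(kg·s²)
  M (mass): kg
  m (mass): kg
  r (distance): m  → in the denominator, contributes 1/m
  The minus sign does not affect the units.

Multiplying the contributions: [m³/(kg·s²)] · [kg] · [kg] · [1/m]
Adding exponents of each base unit: kg: 1, m: 2, s: -2
SI base units of gravitational potential energy: kg·m²/s²

Answer: kg·m²/s²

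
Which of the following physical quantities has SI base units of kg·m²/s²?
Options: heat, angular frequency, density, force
Checking the SI base units of each option:
  heat (Q = mcΔT): kg·m²/s²  ✓ matches
  angular frequency (ω = 2πf): 1/s  ✗
  density (ρ = m/V): kg/m³  ✗
  force (F = ma): kg·m/s²  ✗

Only heat has units kg·m²/s².

Answer: heat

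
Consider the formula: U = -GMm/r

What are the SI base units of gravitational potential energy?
Units of each symbol in U = -GMm/r:
  G (gravitational constant): m³/(kg·s²)
  M (mass): kg
  m (mass): kg
  r (distance): m  → in the denominator, contributes 1/m
  The minus sign does not affect the units.

Multiplying the contributions: [m³/(kg·s²)] · [kg] · [kg] · [1/m]
Adding exponents of each base unit: kg: 1, m: 2, s: -2
SI base units of gravitational potential energy: kg·m²/s²

Answer: kg·m²/s²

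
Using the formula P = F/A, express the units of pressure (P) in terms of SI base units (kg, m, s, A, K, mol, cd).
Units of each symbol in P = F/A:
  F (force): kg·m/s²
  A (area): m²  → in the denominator, contributes 1/m²

Multiplying the contributions: [kg·m/s²] · [1/m²]
Adding exponents of each base unit: kg: 1, m: -1, s: -2
SI base units of pressure: kg/(m·s²)

Answer: kg/(m·s²)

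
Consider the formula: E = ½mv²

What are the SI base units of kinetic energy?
Units of each symbol in E = ½mv²:
  m (mass): kg
  v (speed): m/s  → to the power 2, contributes m²/s²
  The factor ½ is dimensionless.

Multiplying the contributions: [kg] · [m²/s²]
Adding exponents of each base unit: kg: 1, m: 2, s: -2
SI base units of kinetic energy: kg·m²/s²

Answer: kg·m²/s²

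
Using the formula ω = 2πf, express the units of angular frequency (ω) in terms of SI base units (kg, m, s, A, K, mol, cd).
Units of each symbol in ω = 2πf:
  f (frequency): 1/s
  The factor 2π is dimensionless.

Multiplying the contributions: [1/s]
Adding exponents of each base unit: s: -1
SI base units of angular frequency: 1/s

Answer: 1/s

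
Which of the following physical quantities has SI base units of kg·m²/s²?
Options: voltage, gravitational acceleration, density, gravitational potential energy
Checking the SI base units of each option:
  voltage (V = IR): kg·m²/(s³·A)  ✗
  gravitational acceleration (g = GM/r²): m/s²  ✗
  density (ρ = m/V): kg/m³  ✗
  gravitational potential energy (U = -GMm/r): kg·m²/s²  ✓ matches

Only gravitational potential energy has units kg·m²/s².

Answer: gravitational potential energy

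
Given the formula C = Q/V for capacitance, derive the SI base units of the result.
Units of each symbol in C = Q/V:
  Q (charge, in coulombs): s·A
  V (voltage, in volts): kg·m²/(s³·A)  → in the denominator, contributes s³·A/(kg·m²)

Multiplying the contributions: [s·A] · [s³·A/(kg·m²)]
Adding exponents of each base unit: kg: -1, m: -2, s: 4, A: 2
SI base units of capacitance: s⁴·A²/(kg·m²)

Answer: s⁴·A²/(kg·m²)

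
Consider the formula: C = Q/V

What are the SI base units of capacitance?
Units of each symbol in C = Q/V:
  Q (charge, in coulombs): s·A
  V (voltage, in volts): kg·m²/(s³·A)  → in the denominator, contributes s³·A/(kg·m²)

Multiplying the contributions: [s·A] · [s³·A/(kg·m²)]
Adding exponents of each base unit: kg: -1, m: -2, s: 4, A: 2
SI base units of capacitance: s⁴·A²/(kg·m²)

Answer: s⁴·A²/(kg·m²)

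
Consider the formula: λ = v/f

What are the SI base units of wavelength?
Units of each symbol in λ = v/f:
  v (wave speed): m/s
  f (frequency): 1/s  → in the denominator, contributes s

Multiplying the contributions: [m/s] · [s]
Adding exponents of each base unit: m: 1
SI base units of wavelength: m

Answer: m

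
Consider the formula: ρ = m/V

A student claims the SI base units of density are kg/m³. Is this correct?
Units of each symbol in ρ = m/V:
  m (mass): kg
  V (volume): m³  → in the denominator, contributes 1/m³

Multiplying the contributions: [kg] · [1/m³]
Adding exponents of each base unit: kg: 1, m: -3
SI base units of density: kg/m³

The claimed units kg/m³ match the derived units, so the claim is correct.

Answer: Yes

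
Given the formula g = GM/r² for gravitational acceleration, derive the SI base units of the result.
Units of each symbol in g = GM/r²:
  G (gravitational constant): m³/(kg·s²)
  M (mass): kg
  r (distance): m  → to the power 2 in the denominator, contributes 1/m²

Multiplying the contributions: [m³/(kg·s²)] · [kg] · [1/m²]
Adding exponents of each base unit: m: 1, s: -2
SI base units of gravitational acceleration: m/s²

Answer: m/s²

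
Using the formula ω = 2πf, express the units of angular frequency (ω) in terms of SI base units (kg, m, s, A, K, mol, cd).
Units of each symbol in ω = 2πf:
  f (frequency): 1/s
  The factor 2π is dimensionless.

Multiplying the contributions: [1/s]
Adding exponents of each base unit: s: -1
SI base units of angular frequency: 1/s

Answer: 1/s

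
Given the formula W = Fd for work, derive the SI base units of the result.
Units of each symbol in W = Fd:
  F (force): kg·m/s²
  d (displacement): m

Multiplying the contributions: [kg·m/s²] · [m]
Adding exponents of each base unit: kg: 1, m: 2, s: -2
SI base units of work: kg·m²/s²

Answer: kg·m²/s²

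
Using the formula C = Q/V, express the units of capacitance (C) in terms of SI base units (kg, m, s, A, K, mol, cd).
Units of each symbol in C = Q/V:
  Q (charge, in coulombs): s·A
  V (voltage, in volts): kg·m²/(s³·A)  → in the denominator, contributes s³·A/(kg·m²)

Multiplying the contributions: [s·A] · [s³·A/(kg·m²)]
Adding exponents of each base unit: kg: -1, m: -2, s: 4, A: 2
SI base units of capacitance: s⁴·A²/(kg·m²)

Answer: s⁴·A²/(kg·m²)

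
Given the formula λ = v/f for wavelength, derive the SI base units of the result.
Units of each symbol in λ = v/f:
  v (wave speed): m/s
  f (frequency): 1/s  → in the denominator, contributes s

Multiplying the contributions: [m/s] · [s]
Adding exponents of each base unit: m: 1
SI base units of wavelength: m

Answer: m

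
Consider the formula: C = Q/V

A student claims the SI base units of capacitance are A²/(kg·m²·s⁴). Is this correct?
Units of each symbol in C = Q/V:
  Q (charge, in coulombs): s·A
  V (voltage, in volts): kg·m²/(s³·A)  → in the denominator, contributes s³·A/(kg·m²)

Multiplying the contributions: [s·A] · [s³·A/(kg·m²)]
Adding exponents of each base unit: kg: -1, m: -2, s: 4, A: 2
SI base units of capacitance: s⁴·A²/(kg·m²)

The claimed units A²/(kg·m²·s⁴) (exponents kg: -1, m: -2, s: -4, A: 2) do not match the derived units s⁴·A²/(kg·m²) (exponents kg: -1, m: -2, s: 4, A: 2), so the claim is incorrect.

Answer: No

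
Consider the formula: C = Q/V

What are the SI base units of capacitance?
Units of each symbol in C = Q/V:
  Q (charge, in coulombs): s·A
  V (voltage, in volts): kg·m²/(s³·A)  → in the denominator, contributes s³·A/(kg·m²)

Multiplying the contributions: [s·A] · [s³·A/(kg·m²)]
Adding exponents of each base unit: kg: -1, m: -2, s: 4, A: 2
SI base units of capacitance: s⁴·A²/(kg·m²)

Answer: s⁴·A²/(kg·m²)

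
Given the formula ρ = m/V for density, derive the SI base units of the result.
Units of each symbol in ρ = m/V:
  m (mass): kg
  V (volume): m³  → in the denominator, contributes 1/m³

Multiplying the contributions: [kg] · [1/m³]
Adding exponents of each base unit: kg: 1, m: -3
SI base units of density: kg/m³

Answer: kg/m³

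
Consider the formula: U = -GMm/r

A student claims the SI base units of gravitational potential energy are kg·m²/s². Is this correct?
Units of each symbol in U = -GMm/r:
  G (gravitational constant): m³/(kg·s²)
  M (mass): kg
  m (mass): kg
  r (distance): m  → in the denominator, contributes 1/m
  The minus sign does not affect the units.

Multiplying the contributions: [m³/(kg·s²)] · [kg] · [kg] · [1/m]
Adding exponents of each base unit: kg: 1, m: 2, s: -2
SI base units of gravitational potential energy: kg·m²/s²

The claimed units kg·m²/s² match the derived units, so the claim is correct.

Answer: Yes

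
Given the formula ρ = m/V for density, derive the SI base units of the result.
Units of each symbol in ρ = m/V:
  m (mass): kg
  V (volume): m³  → in the denominator, contributes 1/m³

Multiplying the contributions: [kg] · [1/m³]
Adding exponents of each base unit: kg: 1, m: -3
SI base units of density: kg/m³

Answer: kg/m³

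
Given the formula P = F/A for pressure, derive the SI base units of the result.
Units of each symbol in P = F/A:
  F (force): kg·m/s²
  A (area): m²  → in the denominator, contributes 1/m²

Multiplying the contributions: [kg·m/s²] · [1/m²]
Adding exponents of each base unit: kg: 1, m: -1, s: -2
SI base units of pressure: kg/(m·s²)

Answer: kg/(m·s²)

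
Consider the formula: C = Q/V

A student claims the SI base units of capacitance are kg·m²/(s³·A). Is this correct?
Units of each symbol in C = Q/V:
  Q (charge, in coulombs): s·A
  V (voltage, in volts): kg·m²/(s³·A)  → in the denominator, contributes s³·A/(kg·m²)

Multiplying the contributions: [s·A] · [s³·A/(kg·m²)]
Adding exponents of each base unit: kg: -1, m: -2, s: 4, A: 2
SI base units of capacitance: s⁴·A²/(kg·m²)

The claimed units kg·m²/(s³·A) (exponents kg: 1, m: 2, s: -3, A: -1) do not match the derived units s⁴·A²/(kg·m²) (exponents kg: -1, m: -2, s: 4, A: 2), so the claim is incorrect.

Answer: No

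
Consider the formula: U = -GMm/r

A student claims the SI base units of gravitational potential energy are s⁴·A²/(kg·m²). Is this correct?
Units of each symbol in U = -GMm/r:
  G (gravitational constant): m³/(kg·s²)
  M (mass): kg
  m (mass): kg
  r (distance): m  → in the denominator, contributes 1/m
  The minus sign does not affect the units.

Multiplying the contributions: [m³/(kg·s²)] · [kg] · [kg] · [1/m]
Adding exponents of each base unit: kg: 1, m: 2, s: -2
SI base units of gravitational potential energy: kg·m²/s²

The claimed units s⁴·A²/(kg·m²) (exponents kg: -1, m: -2, s: 4, A: 2) do not match the derived units kg·m²/s² (exponents kg: 1, m: 2, s: -2), so the claim is incorrect.

Answer: No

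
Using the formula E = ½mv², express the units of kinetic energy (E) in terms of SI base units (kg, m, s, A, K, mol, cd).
Units of each symbol in E = ½mv²:
  m (mass): kg
  v (speed): m/s  → to the power 2, contributes m²/s²
  The factor ½ is dimensionless.

Multiplying the contributions: [kg] · [m²/s²]
Adding exponents of each base unit: kg: 1, m: 2, s: -2
SI base units of kinetic energy: kg·m²/s²

Answer: kg·m²/s²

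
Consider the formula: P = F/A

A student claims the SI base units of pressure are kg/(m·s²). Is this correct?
Units of each symbol in P = F/A:
  F (force): kg·m/s²
  A (area): m²  → in the denominator, contributes 1/m²

Multiplying the contributions: [kg·m/s²] · [1/m²]
Adding exponents of each base unit: kg: 1, m: -1, s: -2
SI base units of pressure: kg/(m·s²)

The claimed units kg/(m·s²) match the derived units, so the claim is correct.

Answer: Yes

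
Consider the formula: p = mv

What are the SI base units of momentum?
Units of each symbol in p = mv:
  m (mass): kg
  v (velocity): m/s

Multiplying the contributions: [kg] · [m/s]
Adding exponents of each base unit: kg: 1, m: 1, s: -1
SI base units of momentum: kg·m/s

Answer: kg·m/s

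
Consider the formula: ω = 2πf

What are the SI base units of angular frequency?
Units of each symbol in ω = 2πf:
  f (frequency): 1/s
  The factor 2π is dimensionless.

Multiplying the contributions: [1/s]
Adding exponents of each base unit: s: -1
SI base units of angular frequency: 1/s

Answer: 1/s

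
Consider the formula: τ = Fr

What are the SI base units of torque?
Units of each symbol in τ = Fr:
  F (force): kg·m/s²
  r (lever arm): m

Multiplying the contributions: [kg·m/s²] · [m]
Adding exponents of each base unit: kg: 1, m: 2, s: -2
SI base units of torque: kg·m²/s²

Answer: kg·m²/s²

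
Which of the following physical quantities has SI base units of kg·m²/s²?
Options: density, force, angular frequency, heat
Checking the SI base units of each option:
  density (ρ = m/V): kg/m³  ✗
  force (F = ma): kg·m/s²  ✗
  angular frequency (ω = 2πf): 1/s  ✗
  heat (Q = mcΔT): kg·m²/s²  ✓ matches

Only heat has units kg·m²/s².

Answer: heat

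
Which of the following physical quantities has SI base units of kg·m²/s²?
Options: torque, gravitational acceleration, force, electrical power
Checking the SI base units of each option:
  torque (τ = Fr): kg·m²/s²  ✓ matches
  gravitational acceleration (g = GM/r²): m/s²  ✗
  force (F = ma): kg·m/s²  ✗
  electrical power (P = IV): kg·m²/s³  ✗

Only torque has units kg·m²/s².

Answer: torque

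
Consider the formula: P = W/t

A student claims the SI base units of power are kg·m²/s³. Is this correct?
Units of each symbol in P = W/t:
  W (work): kg·m²/s²
  t (time): s  → in the denominator, contributes 1/s

Multiplying the contributions: [kg·m²/s²] · [1/s]
Adding exponents of each base unit: kg: 1, m: 2, s: -3
SI base units of power: kg·m²/s³

The claimed units kg·m²/s³ match the derived units, so the claim is correct.

Answer: Yes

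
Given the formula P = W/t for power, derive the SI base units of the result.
Units of each symbol in P = W/t:
  W (work): kg·m²/s²
  t (time): s  → in the denominator, contributes 1/s

Multiplying the contributions: [kg·m²/s²] · [1/s]
Adding exponents of each base unit: kg: 1, m: 2, s: -3
SI base units of power: kg·m²/s³

Answer: kg·m²/s³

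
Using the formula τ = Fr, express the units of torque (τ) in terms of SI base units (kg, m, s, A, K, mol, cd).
Units of each symbol in τ = Fr:
  F (force): kg·m/s²
  r (lever arm): m

Multiplying the contributions: [kg·m/s²] · [m]
Adding exponents of each base unit: kg: 1, m: 2, s: -2
SI base units of torque: kg·m²/s²

Answer: kg·m²/s²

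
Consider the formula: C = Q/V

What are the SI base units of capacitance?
Units of each symbol in C = Q/V:
  Q (charge, in coulombs): s·A
  V (voltage, in volts): kg·m²/(s³·A)  → in the denominator, contributes s³·A/(kg·m²)

Multiplying the contributions: [s·A] · [s³·A/(kg·m²)]
Adding exponents of each base unit: kg: -1, m: -2, s: 4, A: 2
SI base units of capacitance: s⁴·A²/(kg·m²)

Answer: s⁴·A²/(kg·m²)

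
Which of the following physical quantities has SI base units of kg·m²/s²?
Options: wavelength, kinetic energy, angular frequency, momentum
Checking the SI base units of each option:
  wavelength (λ = v/f): m  ✗
  kinetic energy (E = ½mv²): kg·m²/s²  ✓ matches
  angular frequency (ω = 2πf): 1/s  ✗
  momentum (p = mv): kg·m/s  ✗

Only kinetic energy has units kg·m²/s².

Answer: kinetic energy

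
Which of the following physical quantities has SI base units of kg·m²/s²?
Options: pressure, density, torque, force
Checking the SI base units of each option:
  pressure (P = F/A): kg/(m·s²)  ✗
  density (ρ = m/V): kg/m³  ✗
  torque (τ = Fr): kg·m²/s²  ✓ matches
  force (F = ma): kg·m/s²  ✗

Only torque has units kg·m²/s².

Answer: torque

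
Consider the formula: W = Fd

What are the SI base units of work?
Units of each symbol in W = Fd:
  F (force): kg·m/s²
  d (displacement): m

Multiplying the contributions: [kg·m/s²] · [m]
Adding exponents of each base unit: kg: 1, m: 2, s: -2
SI base units of work: kg·m²/s²

Answer: kg·m²/s²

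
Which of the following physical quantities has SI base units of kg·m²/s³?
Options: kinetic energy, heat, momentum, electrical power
Checking the SI base units of each option:
  kinetic energy (E = ½mv²): kg·m²/s²  ✗
  heat (Q = mcΔT): kg·m²/s²  ✗
  momentum (p = mv): kg·m/s  ✗
  electrical power (P = IV): kg·m²/s³  ✓ matches

Only electrical power has units kg·m²/s³.

Answer: electrical power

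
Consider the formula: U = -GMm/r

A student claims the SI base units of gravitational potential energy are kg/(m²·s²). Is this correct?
Units of each symbol in U = -GMm/r:
  G (gravitational constant): m³/(kg·s²)
  M (mass): kg
  m (mass): kg
  r (distance): m  → in the denominator, contributes 1/m
  The minus sign does not affect the units.

Multiplying the contributions: [m³/(kg·s²)] · [kg] · [kg] · [1/m]
Adding exponents of each base unit: kg: 1, m: 2, s: -2
SI base units of gravitational potential energy: kg·m²/s²

The claimed units kg/(m²·s²) (exponents kg: 1, m: -2, s: -2) do not match the derived units kg·m²/s² (exponents kg: 1, m: 2, s: -2), so the claim is incorrect.

Answer: No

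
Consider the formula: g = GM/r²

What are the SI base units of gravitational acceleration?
Units of each symbol in g = GM/r²:
  G (gravitational constant): m³/(kg·s²)
  M (mass): kg
  r (distance): m  → to the power 2 in the denominator, contributes 1/m²

Multiplying the contributions: [m³/(kg·s²)] · [kg] · [1/m²]
Adding exponents of each base unit: m: 1, s: -2
SI base units of gravitational acceleration: m/s²

Answer: m/s²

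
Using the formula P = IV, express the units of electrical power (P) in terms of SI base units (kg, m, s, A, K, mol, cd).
Units of each symbol in P = IV:
  I (current): A
  V (voltage, in volts): kg·m²/(s³·A)

Multiplying the contributions: [A] · [kg·m²/(s³·A)]
Adding exponents of each base unit: kg: 1, m: 2, s: -3
SI base units of electrical power: kg·m²/s³

Answer: kg·m²/s³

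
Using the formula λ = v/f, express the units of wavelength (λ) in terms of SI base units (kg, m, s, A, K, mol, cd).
Units of each symbol in λ = v/f:
  v (wave speed): m/s
  f (frequency): 1/s  → in the denominator, contributes s

Multiplying the contributions: [m/s] · [s]
Adding exponents of each base unit: m: 1
SI base units of wavelength: m

Answer: m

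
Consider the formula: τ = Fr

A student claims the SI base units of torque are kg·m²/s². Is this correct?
Units of each symbol in τ = Fr:
  F (force): kg·m/s²
  r (lever arm): m

Multiplying the contributions: [kg·m/s²] · [m]
Adding exponents of each base unit: kg: 1, m: 2, s: -2
SI base units of torque: kg·m²/s²

The claimed units kg·m²/s² match the derived units, so the claim is correct.

Answer: Yes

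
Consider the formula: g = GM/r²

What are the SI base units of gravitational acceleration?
Units of each symbol in g = GM/r²:
  G (gravitational constant): m³/(kg·s²)
  M (mass): kg
  r (distance): m  → to the power 2 in the denominator, contributes 1/m²

Multiplying the contributions: [m³/(kg·s²)] · [kg] · [1/m²]
Adding exponents of each base unit: m: 1, s: -2
SI base units of gravitational acceleration: m/s²

Answer: m/s²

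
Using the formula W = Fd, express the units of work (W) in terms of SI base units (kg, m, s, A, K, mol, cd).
Units of each symbol in W = Fd:
  F (force): kg·m/s²
  d (displacement): m

Multiplying the contributions: [kg·m/s²] · [m]
Adding exponents of each base unit: kg: 1, m: 2, s: -2
SI base units of work: kg·m²/s²

Answer: kg·m²/s²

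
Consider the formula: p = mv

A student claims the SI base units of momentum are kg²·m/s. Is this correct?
Units of each symbol in p = mv:
  m (mass): kg
  v (velocity): m/s

Multiplying the contributions: [kg] · [m/s]
Adding exponents of each base unit: kg: 1, m: 1, s: -1
SI base units of momentum: kg·m/s

The claimed units kg²·m/s (exponents kg: 2, m: 1, s: -1) do not match the derived units kg·m/s (exponents kg: 1, m: 1, s: -1), so the claim is incorrect.

Answer: No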